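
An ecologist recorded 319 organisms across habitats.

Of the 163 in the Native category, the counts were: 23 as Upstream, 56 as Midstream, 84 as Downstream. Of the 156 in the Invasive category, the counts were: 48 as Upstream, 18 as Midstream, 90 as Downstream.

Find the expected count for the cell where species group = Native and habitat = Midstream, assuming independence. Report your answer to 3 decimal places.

37.812

Row total (Native) = 163; column total (Midstream) = 74; grand total N = 319.
Expected count = (row total × column total) / N = 163 × 74 / 319 = 37.812.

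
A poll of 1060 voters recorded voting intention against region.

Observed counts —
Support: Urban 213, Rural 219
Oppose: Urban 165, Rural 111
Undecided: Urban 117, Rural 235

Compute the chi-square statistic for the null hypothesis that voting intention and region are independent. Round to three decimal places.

Row totals: 432, 276, 352. Column totals: 495, 565. Grand total N = 1060.
Expected counts (row total × column total / N):
  Support, Urban: 432×495/1060 = 201.73585
  Support, Rural: 432×565/1060 = 230.26415
  Oppose, Urban: 276×495/1060 = 128.88679
  Oppose, Rural: 276×565/1060 = 147.11321
  Undecided, Urban: 352×495/1060 = 164.37736
  Undecided, Rural: 352×565/1060 = 187.62264
Contributions (O − E)²/E:
  (213 − 201.73585)²/201.73585 = 0.6289
  (219 − 230.26415)²/230.26415 = 0.5510
  (165 − 128.88679)²/128.88679 = 10.1187
  (111 − 147.11321)²/147.11321 = 8.8650
  (117 − 164.37736)²/164.37736 = 13.6553
  (235 − 187.62264)²/187.62264 = 11.9635
χ² = 0.6289 + 0.5510 + 10.1187 + 8.8650 + 13.6553 + 11.9635 = 45.782

45.782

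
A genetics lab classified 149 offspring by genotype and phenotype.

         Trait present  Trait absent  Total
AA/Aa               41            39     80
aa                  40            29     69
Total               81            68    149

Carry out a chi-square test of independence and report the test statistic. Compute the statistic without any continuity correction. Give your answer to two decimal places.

0.67

Grand total N = 149.
Expected counts (row total × column total / N):
  AA/Aa, Trait present: 80×81/149 = 43.490
  AA/Aa, Trait absent: 80×68/149 = 36.510
  aa, Trait present: 69×81/149 = 37.510
  aa, Trait absent: 69×68/149 = 31.490
Contributions (O − E)²/E:
  (41 − 43.490)²/43.490 = 0.1426
  (39 − 36.510)²/36.510 = 0.1698
  (40 − 37.510)²/37.510 = 0.1653
  (29 − 31.490)²/31.490 = 0.1969
χ² = 0.1426 + 0.1698 + 0.1653 + 0.1969 = 0.67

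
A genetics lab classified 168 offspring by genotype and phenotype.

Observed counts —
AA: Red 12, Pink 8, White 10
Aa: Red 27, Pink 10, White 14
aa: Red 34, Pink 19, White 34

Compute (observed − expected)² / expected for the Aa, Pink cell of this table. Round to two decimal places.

Row total (Aa) = 51; column total (Pink) = 37; N = 168.
Expected count E = 51 × 37 / 168 = 11.232.
Contribution = (O − E)²/E = (10 − 11.232)² / 11.232 = 0.14.

0.14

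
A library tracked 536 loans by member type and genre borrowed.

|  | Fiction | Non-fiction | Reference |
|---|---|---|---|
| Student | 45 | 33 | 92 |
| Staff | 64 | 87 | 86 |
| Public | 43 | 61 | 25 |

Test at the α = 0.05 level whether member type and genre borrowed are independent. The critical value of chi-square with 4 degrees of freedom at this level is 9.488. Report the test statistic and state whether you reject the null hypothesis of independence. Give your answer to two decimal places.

43.11; reject H₀

Row totals: 170, 237, 129. Column totals: 152, 181, 203. Grand total N = 536.
Expected counts (row total × column total / N):
  Student, Fiction: 170×152/536 = 48.2090
  Student, Non-fiction: 170×181/536 = 57.4067
  Student, Reference: 170×203/536 = 64.3843
  Staff, Fiction: 237×152/536 = 67.2090
  Staff, Non-fiction: 237×181/536 = 80.0317
  Staff, Reference: 237×203/536 = 89.7593
  Public, Fiction: 129×152/536 = 36.5821
  Public, Non-fiction: 129×181/536 = 43.5616
  Public, Reference: 129×203/536 = 48.8563
Contributions (O − E)²/E:
  (45 − 48.2090)²/48.2090 = 0.2136
  (33 − 57.4067)²/57.4067 = 10.3766
  (92 − 64.3843)²/64.3843 = 11.8449
  (64 − 67.2090)²/67.2090 = 0.1532
  (87 − 80.0317)²/80.0317 = 0.6067
  (86 − 89.7593)²/89.7593 = 0.1574
  (43 − 36.5821)²/36.5821 = 1.1259
  (61 − 43.5616)²/43.5616 = 6.9809
  (25 − 48.8563)²/48.8563 = 11.6489
χ² = 0.2136 + 10.3766 + 11.8449 + 0.1532 + 0.6067 + 0.1574 + 1.1259 + 6.9809 + 11.6489 = 43.11
df = (3−1)(3−1) = 4. Since 43.11 > 9.488, reject the null hypothesis of independence at α = 0.05.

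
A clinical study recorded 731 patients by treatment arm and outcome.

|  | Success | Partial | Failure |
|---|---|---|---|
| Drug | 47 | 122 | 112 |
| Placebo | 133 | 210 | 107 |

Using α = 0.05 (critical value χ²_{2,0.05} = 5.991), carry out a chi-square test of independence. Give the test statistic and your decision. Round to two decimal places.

Row totals: 281, 450. Column totals: 180, 332, 219. Grand total N = 731.
Expected counts (row total × column total / N):
  Drug, Success: 281×180/731 = 69.193
  Drug, Partial: 281×332/731 = 127.622
  Drug, Failure: 281×219/731 = 84.185
  Placebo, Success: 450×180/731 = 110.807
  Placebo, Partial: 450×332/731 = 204.378
  Placebo, Failure: 450×219/731 = 134.815
Contributions (O − E)²/E:
  (47 − 69.193)²/69.193 = 7.1182
  (122 − 127.622)²/127.622 = 0.2477
  (112 − 84.185)²/84.185 = 9.1902
  (133 − 110.807)²/110.807 = 4.4449
  (210 − 204.378)²/204.378 = 0.1546
  (107 − 134.815)²/134.815 = 5.7388
χ² = 7.1182 + 0.2477 + 9.1902 + 4.4449 + 0.1546 + 5.7388 = 26.89
df = (2−1)(3−1) = 2. Since 26.89 > 5.991, reject the null hypothesis of independence at α = 0.05.

26.89; reject H₀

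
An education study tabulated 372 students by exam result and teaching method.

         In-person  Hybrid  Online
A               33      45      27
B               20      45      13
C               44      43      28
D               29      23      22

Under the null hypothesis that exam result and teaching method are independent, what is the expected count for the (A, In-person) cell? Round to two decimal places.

Row total (A) = 105; column total (In-person) = 126; grand total N = 372.
Expected count = (row total × column total) / N = 105 × 126 / 372 = 35.56.

35.56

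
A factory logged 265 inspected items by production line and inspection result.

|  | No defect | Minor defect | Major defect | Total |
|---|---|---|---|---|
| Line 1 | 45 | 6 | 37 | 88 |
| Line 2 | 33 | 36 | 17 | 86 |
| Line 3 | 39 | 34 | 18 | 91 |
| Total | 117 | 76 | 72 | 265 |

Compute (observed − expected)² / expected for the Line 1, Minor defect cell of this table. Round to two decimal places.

14.66

Row total (Line 1) = 88; column total (Minor defect) = 76; N = 265.
Expected count E = 88 × 76 / 265 = 25.2377.
Contribution = (O − E)²/E = (6 − 25.2377)² / 25.2377 = 14.66.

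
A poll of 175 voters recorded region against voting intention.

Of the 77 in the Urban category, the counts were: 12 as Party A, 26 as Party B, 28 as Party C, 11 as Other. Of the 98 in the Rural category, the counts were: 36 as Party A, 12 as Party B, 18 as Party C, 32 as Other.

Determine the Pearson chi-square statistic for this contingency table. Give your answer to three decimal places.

Row totals: 77, 98. Column totals: 48, 38, 46, 43. Grand total N = 175.
Expected counts (row total × column total / N):
  Urban, Party A: 77×48/175 = 21.1200
  Urban, Party B: 77×38/175 = 16.7200
  Urban, Party C: 77×46/175 = 20.2400
  Urban, Other: 77×43/175 = 18.9200
  Rural, Party A: 98×48/175 = 26.8800
  Rural, Party B: 98×38/175 = 21.2800
  Rural, Party C: 98×46/175 = 25.7600
  Rural, Other: 98×43/175 = 24.0800
Contributions (O − E)²/E:
  (12 − 21.1200)²/21.1200 = 3.9382
  (26 − 16.7200)²/16.7200 = 5.1506
  (28 − 20.2400)²/20.2400 = 2.9752
  (11 − 18.9200)²/18.9200 = 3.3153
  (36 − 26.8800)²/26.8800 = 3.0943
  (12 − 21.2800)²/21.2800 = 4.0469
  (18 − 25.7600)²/25.7600 = 2.3376
  (32 − 24.0800)²/24.0800 = 2.6049
χ² = 3.9382 + 5.1506 + 2.9752 + 3.3153 + 3.0943 + 4.0469 + 2.3376 + 2.6049 = 27.463

27.463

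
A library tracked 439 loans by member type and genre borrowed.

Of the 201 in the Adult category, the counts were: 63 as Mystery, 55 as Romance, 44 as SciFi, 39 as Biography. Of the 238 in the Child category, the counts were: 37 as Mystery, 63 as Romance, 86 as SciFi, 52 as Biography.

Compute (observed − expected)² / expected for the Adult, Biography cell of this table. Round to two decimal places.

Row total (Adult) = 201; column total (Biography) = 91; N = 439.
Expected count E = 201 × 91 / 439 = 41.665.
Contribution = (O − E)²/E = (39 − 41.665)² / 41.665 = 0.17.

0.17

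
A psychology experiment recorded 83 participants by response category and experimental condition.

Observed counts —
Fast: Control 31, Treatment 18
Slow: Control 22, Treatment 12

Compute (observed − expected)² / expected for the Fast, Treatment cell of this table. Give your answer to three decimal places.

Row total (Fast) = 49; column total (Treatment) = 30; N = 83.
Expected count E = 49 × 30 / 83 = 17.7108.
Contribution = (O − E)²/E = (18 − 17.7108)² / 17.7108 = 0.005.

0.005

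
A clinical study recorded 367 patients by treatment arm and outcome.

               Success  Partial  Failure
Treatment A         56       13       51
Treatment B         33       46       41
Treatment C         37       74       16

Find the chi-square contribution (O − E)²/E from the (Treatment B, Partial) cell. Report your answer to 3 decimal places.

Row total (Treatment B) = 120; column total (Partial) = 133; N = 367.
Expected count E = 120 × 133 / 367 = 43.4877.
Contribution = (O − E)²/E = (46 − 43.4877)² / 43.4877 = 0.145.

0.145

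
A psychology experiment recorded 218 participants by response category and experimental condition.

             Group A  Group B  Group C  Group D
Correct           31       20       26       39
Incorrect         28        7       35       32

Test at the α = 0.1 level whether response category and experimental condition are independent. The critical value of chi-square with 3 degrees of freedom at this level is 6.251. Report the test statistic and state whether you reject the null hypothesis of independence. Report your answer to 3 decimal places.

7.562; reject H₀

Row totals: 116, 102. Column totals: 59, 27, 61, 71. Grand total N = 218.
Expected counts (row total × column total / N):
  Correct, Group A: 116×59/218 = 31.3945
  Correct, Group B: 116×27/218 = 14.3670
  Correct, Group C: 116×61/218 = 32.4587
  Correct, Group D: 116×71/218 = 37.7798
  Incorrect, Group A: 102×59/218 = 27.6055
  Incorrect, Group B: 102×27/218 = 12.6330
  Incorrect, Group C: 102×61/218 = 28.5413
  Incorrect, Group D: 102×71/218 = 33.2202
Contributions (O − E)²/E:
  (31 − 31.3945)²/31.3945 = 0.0050
  (20 − 14.3670)²/14.3670 = 2.2086
  (26 − 32.4587)²/32.4587 = 1.2852
  (39 − 37.7798)²/37.7798 = 0.0394
  (28 − 27.6055)²/27.6055 = 0.0056
  (7 − 12.6330)²/12.6330 = 2.5117
  (35 − 28.5413)²/28.5413 = 1.4616
  (32 − 33.2202)²/33.2202 = 0.0448
χ² = 0.0050 + 2.2086 + 1.2852 + 0.0394 + 0.0056 + 2.5117 + 1.4616 + 0.0448 = 7.562
df = (2−1)(4−1) = 3. Since 7.562 > 6.251, reject the null hypothesis of independence at α = 0.1.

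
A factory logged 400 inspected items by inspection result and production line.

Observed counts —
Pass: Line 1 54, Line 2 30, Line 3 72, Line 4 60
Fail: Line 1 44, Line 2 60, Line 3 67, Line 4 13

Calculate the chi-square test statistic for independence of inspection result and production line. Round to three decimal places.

Row totals: 216, 184. Column totals: 98, 90, 139, 73. Grand total N = 400.
Expected counts (row total × column total / N):
  Pass, Line 1: 216×98/400 = 52.9200
  Pass, Line 2: 216×90/400 = 48.6000
  Pass, Line 3: 216×139/400 = 75.0600
  Pass, Line 4: 216×73/400 = 39.4200
  Fail, Line 1: 184×98/400 = 45.0800
  Fail, Line 2: 184×90/400 = 41.4000
  Fail, Line 3: 184×139/400 = 63.9400
  Fail, Line 4: 184×73/400 = 33.5800
Contributions (O − E)²/E:
  (54 − 52.9200)²/52.9200 = 0.0220
  (30 − 48.6000)²/48.6000 = 7.1185
  (72 − 75.0600)²/75.0600 = 0.1247
  (60 − 39.4200)²/39.4200 = 10.7442
  (44 − 45.0800)²/45.0800 = 0.0259
  (60 − 41.4000)²/41.4000 = 8.3565
  (67 − 63.9400)²/63.9400 = 0.1464
  (13 − 33.5800)²/33.5800 = 12.6128
χ² = 0.0220 + 7.1185 + 0.1247 + 10.7442 + 0.0259 + 8.3565 + 0.1464 + 12.6128 = 39.151

39.151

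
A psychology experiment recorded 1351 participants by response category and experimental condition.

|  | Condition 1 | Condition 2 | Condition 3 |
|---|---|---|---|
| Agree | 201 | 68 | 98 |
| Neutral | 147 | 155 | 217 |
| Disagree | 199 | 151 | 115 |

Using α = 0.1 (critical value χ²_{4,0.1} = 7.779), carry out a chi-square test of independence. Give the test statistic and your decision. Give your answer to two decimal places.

Row totals: 367, 519, 465. Column totals: 547, 374, 430. Grand total N = 1351.
Expected counts (row total × column total / N):
  Agree, Condition 1: 367×547/1351 = 148.593
  Agree, Condition 2: 367×374/1351 = 101.597
  Agree, Condition 3: 367×430/1351 = 116.810
  Neutral, Condition 1: 519×547/1351 = 210.135
  Neutral, Condition 2: 519×374/1351 = 143.676
  Neutral, Condition 3: 519×430/1351 = 165.189
  Disagree, Condition 1: 465×547/1351 = 188.272
  Disagree, Condition 2: 465×374/1351 = 128.727
  Disagree, Condition 3: 465×430/1351 = 148.001
Contributions (O − E)²/E:
  (201 − 148.593)²/148.593 = 18.4833
  (68 − 101.597)²/101.597 = 11.1102
  (98 − 116.810)²/116.810 = 3.0290
  (147 − 210.135)²/210.135 = 18.9689
  (155 − 143.676)²/143.676 = 0.8925
  (217 − 165.189)²/165.189 = 16.2504
  (199 − 188.272)²/188.272 = 0.6113
  (151 − 128.727)²/128.727 = 3.8538
  (115 − 148.001)²/148.001 = 7.3585
χ² = 18.4833 + 11.1102 + 3.0290 + 18.9689 + 0.8925 + 16.2504 + 0.6113 + 3.8538 + 7.3585 = 80.56
df = (3−1)(3−1) = 4. Since 80.56 > 7.779, reject the null hypothesis of independence at α = 0.1.

80.56; reject H₀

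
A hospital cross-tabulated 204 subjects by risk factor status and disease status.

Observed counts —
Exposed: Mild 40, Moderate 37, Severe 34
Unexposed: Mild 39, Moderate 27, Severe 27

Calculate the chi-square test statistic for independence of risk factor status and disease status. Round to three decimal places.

Row totals: 111, 93. Column totals: 79, 64, 61. Grand total N = 204.
Expected counts (row total × column total / N):
  Exposed, Mild: 111×79/204 = 42.9853
  Exposed, Moderate: 111×64/204 = 34.8235
  Exposed, Severe: 111×61/204 = 33.1912
  Unexposed, Mild: 93×79/204 = 36.0147
  Unexposed, Moderate: 93×64/204 = 29.1765
  Unexposed, Severe: 93×61/204 = 27.8088
Contributions (O − E)²/E:
  (40 − 42.9853)²/42.9853 = 0.2073
  (37 − 34.8235)²/34.8235 = 0.1360
  (34 − 33.1912)²/33.1912 = 0.0197
  (39 − 36.0147)²/36.0147 = 0.2475
  (27 − 29.1765)²/29.1765 = 0.1624
  (27 − 27.8088)²/27.8088 = 0.0235
χ² = 0.2073 + 0.1360 + 0.0197 + 0.2475 + 0.1624 + 0.0235 = 0.796

0.796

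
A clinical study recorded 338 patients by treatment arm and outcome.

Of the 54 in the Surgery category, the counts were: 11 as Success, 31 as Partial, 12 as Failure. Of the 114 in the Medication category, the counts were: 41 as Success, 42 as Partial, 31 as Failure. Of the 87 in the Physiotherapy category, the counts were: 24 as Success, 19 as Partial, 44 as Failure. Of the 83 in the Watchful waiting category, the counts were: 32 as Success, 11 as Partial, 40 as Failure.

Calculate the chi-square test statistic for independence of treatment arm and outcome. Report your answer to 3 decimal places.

42.131

Row totals: 54, 114, 87, 83. Column totals: 108, 103, 127. Grand total N = 338.
Expected counts (row total × column total / N):
  Surgery, Success: 54×108/338 = 17.25444
  Surgery, Partial: 54×103/338 = 16.45562
  Surgery, Failure: 54×127/338 = 20.28994
  Medication, Success: 114×108/338 = 36.42604
  Medication, Partial: 114×103/338 = 34.73964
  Medication, Failure: 114×127/338 = 42.83432
  Physiotherapy, Success: 87×108/338 = 27.79882
  Physiotherapy, Partial: 87×103/338 = 26.51183
  Physiotherapy, Failure: 87×127/338 = 32.68935
  Watchful waiting, Success: 83×108/338 = 26.52071
  Watchful waiting, Partial: 83×103/338 = 25.29290
  Watchful waiting, Failure: 83×127/338 = 31.18639
Contributions (O − E)²/E:
  (11 − 17.25444)²/17.25444 = 2.2671
  (31 − 16.45562)²/16.45562 = 12.8551
  (12 − 20.28994)²/20.28994 = 3.3871
  (41 − 36.42604)²/36.42604 = 0.5743
  (42 − 34.73964)²/34.73964 = 1.5174
  (31 − 42.83432)²/42.83432 = 3.2696
  (24 − 27.79882)²/27.79882 = 0.5191
  (19 − 26.51183)²/26.51183 = 2.1284
  (44 − 32.68935)²/32.68935 = 3.9135
  (32 − 26.52071)²/26.52071 = 1.1320
  (11 − 25.29290)²/25.29290 = 8.0769
  (40 − 31.18639)²/31.18639 = 2.4908
χ² = 2.2671 + 12.8551 + 3.3871 + 0.5743 + 1.5174 + 3.2696 + 0.5191 + 2.1284 + 3.9135 + 1.1320 + 8.0769 + 2.4908 = 42.131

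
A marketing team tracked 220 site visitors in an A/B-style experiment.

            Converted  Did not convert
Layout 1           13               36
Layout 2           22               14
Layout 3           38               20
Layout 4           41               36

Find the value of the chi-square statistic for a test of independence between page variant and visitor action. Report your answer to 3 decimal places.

18.218

Row totals: 49, 36, 58, 77. Column totals: 114, 106. Grand total N = 220.
Expected counts (row total × column total / N):
  Layout 1, Converted: 49×114/220 = 25.3909
  Layout 1, Did not convert: 49×106/220 = 23.6091
  Layout 2, Converted: 36×114/220 = 18.6545
  Layout 2, Did not convert: 36×106/220 = 17.3455
  Layout 3, Converted: 58×114/220 = 30.0545
  Layout 3, Did not convert: 58×106/220 = 27.9455
  Layout 4, Converted: 77×114/220 = 39.9000
  Layout 4, Did not convert: 77×106/220 = 37.1000
Contributions (O − E)²/E:
  (13 − 25.3909)²/25.3909 = 6.0468
  (36 − 23.6091)²/23.6091 = 6.5032
  (22 − 18.6545)²/18.6545 = 0.6000
  (14 − 17.3455)²/17.3455 = 0.6453
  (38 − 30.0545)²/30.0545 = 2.1005
  (20 − 27.9455)²/27.9455 = 2.2591
  (41 − 39.9000)²/39.9000 = 0.0303
  (36 − 37.1000)²/37.1000 = 0.0326
χ² = 6.0468 + 6.5032 + 0.6000 + 0.6453 + 2.1005 + 2.2591 + 0.0303 + 0.0326 = 18.218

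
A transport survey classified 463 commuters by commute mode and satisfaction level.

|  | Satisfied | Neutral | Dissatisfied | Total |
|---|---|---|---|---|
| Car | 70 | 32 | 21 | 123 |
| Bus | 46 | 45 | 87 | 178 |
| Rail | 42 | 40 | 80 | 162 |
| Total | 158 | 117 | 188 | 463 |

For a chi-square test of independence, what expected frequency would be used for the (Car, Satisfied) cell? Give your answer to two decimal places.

41.97

Row total (Car) = 123; column total (Satisfied) = 158; grand total N = 463.
Expected count = (row total × column total) / N = 123 × 158 / 463 = 41.97.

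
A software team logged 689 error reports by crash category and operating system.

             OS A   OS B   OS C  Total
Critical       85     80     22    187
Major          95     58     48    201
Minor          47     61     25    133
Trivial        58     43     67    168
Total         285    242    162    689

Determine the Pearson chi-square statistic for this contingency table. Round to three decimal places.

50.986

Grand total N = 689.
Expected counts (row total × column total / N):
  Critical, OS A: 187×285/689 = 77.3512
  Critical, OS B: 187×242/689 = 65.6807
  Critical, OS C: 187×162/689 = 43.9681
  Major, OS A: 201×285/689 = 83.1422
  Major, OS B: 201×242/689 = 70.5980
  Major, OS C: 201×162/689 = 47.2598
  Minor, OS A: 133×285/689 = 55.0145
  Minor, OS B: 133×242/689 = 46.7141
  Minor, OS C: 133×162/689 = 31.2714
  Trivial, OS A: 168×285/689 = 69.4920
  Trivial, OS B: 168×242/689 = 59.0073
  Trivial, OS C: 168×162/689 = 39.5007
Contributions (O − E)²/E:
  (85 − 77.3512)²/77.3512 = 0.7563
  (80 − 65.6807)²/65.6807 = 3.1218
  (22 − 43.9681)²/43.9681 = 10.9761
  (95 − 83.1422)²/83.1422 = 1.6912
  (58 − 70.5980)²/70.5980 = 2.2481
  (48 − 47.2598)²/47.2598 = 0.0116
  (47 − 55.0145)²/55.0145 = 1.1676
  (61 − 46.7141)²/46.7141 = 4.3689
  (25 − 31.2714)²/31.2714 = 1.2577
  (58 − 69.4920)²/69.4920 = 1.9004
  (43 − 59.0073)²/59.0073 = 4.3424
  (67 − 39.5007)²/39.5007 = 19.1443
χ² = 0.7563 + 3.1218 + 10.9761 + 1.6912 + 2.2481 + 0.0116 + 1.1676 + 4.3689 + 1.2577 + 1.9004 + 4.3424 + 19.1443 = 50.986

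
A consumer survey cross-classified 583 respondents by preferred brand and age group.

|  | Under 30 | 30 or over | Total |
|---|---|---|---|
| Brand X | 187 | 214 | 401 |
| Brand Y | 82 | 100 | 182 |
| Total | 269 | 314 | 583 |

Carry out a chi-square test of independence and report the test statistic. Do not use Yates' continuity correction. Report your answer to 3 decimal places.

0.126

Grand total N = 583.
Expected counts (row total × column total / N):
  Brand X, Under 30: 401×269/583 = 185.0240
  Brand X, 30 or over: 401×314/583 = 215.9760
  Brand Y, Under 30: 182×269/583 = 83.9760
  Brand Y, 30 or over: 182×314/583 = 98.0240
Contributions (O − E)²/E:
  (187 − 185.0240)²/185.0240 = 0.0211
  (214 − 215.9760)²/215.9760 = 0.0181
  (82 − 83.9760)²/83.9760 = 0.0465
  (100 − 98.0240)²/98.0240 = 0.0398
χ² = 0.0211 + 0.0181 + 0.0465 + 0.0398 = 0.126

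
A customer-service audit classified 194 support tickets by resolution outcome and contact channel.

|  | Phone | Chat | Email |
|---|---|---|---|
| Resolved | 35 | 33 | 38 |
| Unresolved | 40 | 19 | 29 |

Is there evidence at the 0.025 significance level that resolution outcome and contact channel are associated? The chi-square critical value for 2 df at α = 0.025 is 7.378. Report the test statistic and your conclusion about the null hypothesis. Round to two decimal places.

Row totals: 106, 88. Column totals: 75, 52, 67. Grand total N = 194.
Expected counts (row total × column total / N):
  Resolved, Phone: 106×75/194 = 40.979
  Resolved, Chat: 106×52/194 = 28.412
  Resolved, Email: 106×67/194 = 36.608
  Unresolved, Phone: 88×75/194 = 34.021
  Unresolved, Chat: 88×52/194 = 23.588
  Unresolved, Email: 88×67/194 = 30.392
Contributions (O − E)²/E:
  (35 − 40.979)²/40.979 = 0.8724
  (33 − 28.412)²/28.412 = 0.7409
  (38 − 36.608)²/36.608 = 0.0529
  (40 − 34.021)²/34.021 = 1.0508
  (19 − 23.588)²/23.588 = 0.8924
  (29 − 30.392)²/30.392 = 0.0638
χ² = 0.8724 + 0.7409 + 0.0529 + 1.0508 + 0.8924 + 0.0638 = 3.67
df = (2−1)(3−1) = 2. Since 3.67 < 7.378, fail to reject the null hypothesis of independence at α = 0.025.

3.67; fail to reject H₀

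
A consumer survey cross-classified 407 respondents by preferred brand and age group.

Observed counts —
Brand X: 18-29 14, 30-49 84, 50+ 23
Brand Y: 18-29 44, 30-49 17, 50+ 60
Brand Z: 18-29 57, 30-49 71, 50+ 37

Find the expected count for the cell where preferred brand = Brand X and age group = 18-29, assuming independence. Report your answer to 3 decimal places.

34.189

Row total (Brand X) = 121; column total (18-29) = 115; grand total N = 407.
Expected count = (row total × column total) / N = 121 × 115 / 407 = 34.189.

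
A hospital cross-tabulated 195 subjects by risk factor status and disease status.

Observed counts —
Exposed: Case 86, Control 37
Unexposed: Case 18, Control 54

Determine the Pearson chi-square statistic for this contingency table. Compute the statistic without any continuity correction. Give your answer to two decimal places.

36.82

Row totals: 123, 72. Column totals: 104, 91. Grand total N = 195.
Expected counts (row total × column total / N):
  Exposed, Case: 123×104/195 = 65.600
  Exposed, Control: 123×91/195 = 57.400
  Unexposed, Case: 72×104/195 = 38.400
  Unexposed, Control: 72×91/195 = 33.600
Contributions (O − E)²/E:
  (86 − 65.600)²/65.600 = 6.3439
  (37 − 57.400)²/57.400 = 7.2502
  (18 − 38.400)²/38.400 = 10.8375
  (54 − 33.600)²/33.600 = 12.3857
χ² = 6.3439 + 7.2502 + 10.8375 + 12.3857 = 36.82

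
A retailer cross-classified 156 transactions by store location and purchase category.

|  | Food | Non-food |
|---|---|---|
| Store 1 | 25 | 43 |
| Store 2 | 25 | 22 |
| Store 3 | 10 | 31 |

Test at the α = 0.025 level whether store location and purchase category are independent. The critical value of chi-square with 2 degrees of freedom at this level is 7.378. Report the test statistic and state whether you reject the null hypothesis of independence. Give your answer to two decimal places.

7.82; reject H₀

Row totals: 68, 47, 41. Column totals: 60, 96. Grand total N = 156.
Expected counts (row total × column total / N):
  Store 1, Food: 68×60/156 = 26.154
  Store 1, Non-food: 68×96/156 = 41.846
  Store 2, Food: 47×60/156 = 18.077
  Store 2, Non-food: 47×96/156 = 28.923
  Store 3, Food: 41×60/156 = 15.769
  Store 3, Non-food: 41×96/156 = 25.231
Contributions (O − E)²/E:
  (25 − 26.154)²/26.154 = 0.0509
  (43 − 41.846)²/41.846 = 0.0318
  (25 − 18.077)²/18.077 = 2.6513
  (22 − 28.923)²/28.923 = 1.6571
  (10 − 15.769)²/15.769 = 2.1106
  (31 − 25.231)²/25.231 = 1.3191
χ² = 0.0509 + 0.0318 + 2.6513 + 1.6571 + 2.1106 + 1.3191 = 7.82
df = (3−1)(2−1) = 2. Since 7.82 > 7.378, reject the null hypothesis of independence at α = 0.025.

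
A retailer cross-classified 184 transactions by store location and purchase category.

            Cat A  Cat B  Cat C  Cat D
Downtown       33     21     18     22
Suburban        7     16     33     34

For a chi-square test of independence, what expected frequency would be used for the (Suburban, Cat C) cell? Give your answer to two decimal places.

Row total (Suburban) = 90; column total (Cat C) = 51; grand total N = 184.
Expected count = (row total × column total) / N = 90 × 51 / 184 = 24.95.

24.95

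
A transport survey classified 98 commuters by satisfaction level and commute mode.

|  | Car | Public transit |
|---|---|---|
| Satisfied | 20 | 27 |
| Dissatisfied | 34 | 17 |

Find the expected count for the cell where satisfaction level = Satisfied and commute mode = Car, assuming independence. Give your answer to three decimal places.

Row total (Satisfied) = 47; column total (Car) = 54; grand total N = 98.
Expected count = (row total × column total) / N = 47 × 54 / 98 = 25.898.

25.898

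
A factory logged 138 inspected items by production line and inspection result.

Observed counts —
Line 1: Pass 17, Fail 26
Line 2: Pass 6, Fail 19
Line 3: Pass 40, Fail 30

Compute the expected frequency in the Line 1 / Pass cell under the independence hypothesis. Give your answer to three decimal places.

19.630

Row total (Line 1) = 43; column total (Pass) = 63; grand total N = 138.
Expected count = (row total × column total) / N = 43 × 63 / 138 = 19.630.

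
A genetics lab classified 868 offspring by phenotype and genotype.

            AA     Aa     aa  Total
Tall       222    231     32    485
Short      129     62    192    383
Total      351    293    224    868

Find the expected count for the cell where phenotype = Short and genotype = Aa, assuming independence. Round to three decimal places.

Row total (Short) = 383; column total (Aa) = 293; grand total N = 868.
Expected count = (row total × column total) / N = 383 × 293 / 868 = 129.285.

129.285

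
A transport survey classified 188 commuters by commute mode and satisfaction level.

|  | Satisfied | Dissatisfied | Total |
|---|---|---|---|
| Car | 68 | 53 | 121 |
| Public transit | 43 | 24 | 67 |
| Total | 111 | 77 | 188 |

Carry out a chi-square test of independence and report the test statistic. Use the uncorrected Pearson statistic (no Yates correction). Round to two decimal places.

Grand total N = 188.
Expected counts (row total × column total / N):
  Car, Satisfied: 121×111/188 = 71.441
  Car, Dissatisfied: 121×77/188 = 49.559
  Public transit, Satisfied: 67×111/188 = 39.559
  Public transit, Dissatisfied: 67×77/188 = 27.441
Contributions (O − E)²/E:
  (68 − 71.441)²/71.441 = 0.1657
  (53 − 49.559)²/49.559 = 0.2389
  (43 − 39.559)²/39.559 = 0.2993
  (24 − 27.441)²/27.441 = 0.4315
χ² = 0.1657 + 0.2389 + 0.2993 + 0.4315 = 1.14

1.14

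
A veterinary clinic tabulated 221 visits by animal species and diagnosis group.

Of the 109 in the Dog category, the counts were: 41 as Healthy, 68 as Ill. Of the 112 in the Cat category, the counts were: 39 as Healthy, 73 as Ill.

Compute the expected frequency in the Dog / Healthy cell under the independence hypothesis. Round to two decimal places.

39.46

Row total (Dog) = 109; column total (Healthy) = 80; grand total N = 221.
Expected count = (row total × column total) / N = 109 × 80 / 221 = 39.46.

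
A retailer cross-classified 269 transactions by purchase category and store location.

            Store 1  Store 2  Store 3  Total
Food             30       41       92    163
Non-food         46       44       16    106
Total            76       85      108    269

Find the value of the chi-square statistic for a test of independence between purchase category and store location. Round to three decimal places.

46.987

Grand total N = 269.
Expected counts (row total × column total / N):
  Food, Store 1: 163×76/269 = 46.0520
  Food, Store 2: 163×85/269 = 51.5056
  Food, Store 3: 163×108/269 = 65.4424
  Non-food, Store 1: 106×76/269 = 29.9480
  Non-food, Store 2: 106×85/269 = 33.4944
  Non-food, Store 3: 106×108/269 = 42.5576
Contributions (O − E)²/E:
  (30 − 46.0520)²/46.0520 = 5.5951
  (41 − 51.5056)²/51.5056 = 2.1428
  (92 − 65.4424)²/65.4424 = 10.7775
  (46 − 29.9480)²/29.9480 = 8.6038
  (44 − 33.4944)²/33.4944 = 3.2951
  (16 − 42.5576)²/42.5576 = 16.5730
χ² = 5.5951 + 2.1428 + 10.7775 + 8.6038 + 3.2951 + 16.5730 = 46.987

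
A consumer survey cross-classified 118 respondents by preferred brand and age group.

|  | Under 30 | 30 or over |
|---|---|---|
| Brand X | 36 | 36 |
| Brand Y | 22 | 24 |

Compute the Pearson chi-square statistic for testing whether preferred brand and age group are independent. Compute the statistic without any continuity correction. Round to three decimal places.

0.053

Row totals: 72, 46. Column totals: 58, 60. Grand total N = 118.
Expected counts (row total × column total / N):
  Brand X, Under 30: 72×58/118 = 35.3898
  Brand X, 30 or over: 72×60/118 = 36.6102
  Brand Y, Under 30: 46×58/118 = 22.6102
  Brand Y, 30 or over: 46×60/118 = 23.3898
Contributions (O − E)²/E:
  (36 − 35.3898)²/35.3898 = 0.0105
  (36 − 36.6102)²/36.6102 = 0.0102
  (22 − 22.6102)²/22.6102 = 0.0165
  (24 − 23.3898)²/23.3898 = 0.0159
χ² = 0.0105 + 0.0102 + 0.0165 + 0.0159 = 0.053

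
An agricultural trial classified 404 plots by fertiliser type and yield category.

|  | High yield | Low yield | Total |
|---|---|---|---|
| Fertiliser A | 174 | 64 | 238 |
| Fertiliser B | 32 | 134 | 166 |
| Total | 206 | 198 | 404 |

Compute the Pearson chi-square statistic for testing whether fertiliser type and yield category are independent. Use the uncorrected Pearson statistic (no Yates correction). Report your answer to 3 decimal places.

113.401

Grand total N = 404.
Expected counts (row total × column total / N):
  Fertiliser A, High yield: 238×206/404 = 121.3564
  Fertiliser A, Low yield: 238×198/404 = 116.6436
  Fertiliser B, High yield: 166×206/404 = 84.6436
  Fertiliser B, Low yield: 166×198/404 = 81.3564
Contributions (O − E)²/E:
  (174 − 121.3564)²/121.3564 = 22.8364
  (64 − 116.6436)²/116.6436 = 23.7591
  (32 − 84.6436)²/84.6436 = 32.7414
  (134 − 81.3564)²/81.3564 = 34.0643
χ² = 22.8364 + 23.7591 + 32.7414 + 34.0643 = 113.401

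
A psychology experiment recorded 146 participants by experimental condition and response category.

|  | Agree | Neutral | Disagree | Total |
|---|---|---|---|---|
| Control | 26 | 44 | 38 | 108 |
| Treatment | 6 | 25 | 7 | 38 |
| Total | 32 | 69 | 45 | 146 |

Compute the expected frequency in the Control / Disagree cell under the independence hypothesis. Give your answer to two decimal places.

33.29

Row total (Control) = 108; column total (Disagree) = 45; grand total N = 146.
Expected count = (row total × column total) / N = 108 × 45 / 146 = 33.29.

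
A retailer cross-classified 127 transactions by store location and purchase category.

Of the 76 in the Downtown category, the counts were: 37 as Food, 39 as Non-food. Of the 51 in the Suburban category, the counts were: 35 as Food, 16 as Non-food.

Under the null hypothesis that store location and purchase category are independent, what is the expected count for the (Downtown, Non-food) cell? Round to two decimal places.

32.91

Row total (Downtown) = 76; column total (Non-food) = 55; grand total N = 127.
Expected count = (row total × column total) / N = 76 × 55 / 127 = 32.91.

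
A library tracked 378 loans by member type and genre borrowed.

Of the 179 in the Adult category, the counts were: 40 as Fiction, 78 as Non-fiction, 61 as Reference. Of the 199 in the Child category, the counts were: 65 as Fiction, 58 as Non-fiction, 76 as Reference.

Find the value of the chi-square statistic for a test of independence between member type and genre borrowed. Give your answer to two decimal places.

Row totals: 179, 199. Column totals: 105, 136, 137. Grand total N = 378.
Expected counts (row total × column total / N):
  Adult, Fiction: 179×105/378 = 49.722
  Adult, Non-fiction: 179×136/378 = 64.402
  Adult, Reference: 179×137/378 = 64.876
  Child, Fiction: 199×105/378 = 55.278
  Child, Non-fiction: 199×136/378 = 71.598
  Child, Reference: 199×137/378 = 72.124
Contributions (O − E)²/E:
  (40 − 49.722)²/49.722 = 1.9009
  (78 − 64.402)²/64.402 = 2.8711
  (61 − 64.876)²/64.876 = 0.2316
  (65 − 55.278)²/55.278 = 1.7099
  (58 − 71.598)²/71.598 = 2.5826
  (76 − 72.124)²/72.124 = 0.2083
χ² = 1.9009 + 2.8711 + 0.2316 + 1.7099 + 2.5826 + 0.2083 = 9.50

9.50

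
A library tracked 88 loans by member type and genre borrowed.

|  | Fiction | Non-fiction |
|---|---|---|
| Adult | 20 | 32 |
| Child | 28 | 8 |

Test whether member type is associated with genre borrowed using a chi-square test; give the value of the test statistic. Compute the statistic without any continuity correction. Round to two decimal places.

13.26

Row totals: 52, 36. Column totals: 48, 40. Grand total N = 88.
Expected counts (row total × column total / N):
  Adult, Fiction: 52×48/88 = 28.3636
  Adult, Non-fiction: 52×40/88 = 23.6364
  Child, Fiction: 36×48/88 = 19.6364
  Child, Non-fiction: 36×40/88 = 16.3636
Contributions (O − E)²/E:
  (20 − 28.3636)²/28.3636 = 2.4662
  (32 − 23.6364)²/23.6364 = 2.9594
  (28 − 19.6364)²/19.6364 = 3.5623
  (8 − 16.3636)²/16.3636 = 4.2747
χ² = 2.4662 + 2.9594 + 3.5623 + 4.2747 = 13.26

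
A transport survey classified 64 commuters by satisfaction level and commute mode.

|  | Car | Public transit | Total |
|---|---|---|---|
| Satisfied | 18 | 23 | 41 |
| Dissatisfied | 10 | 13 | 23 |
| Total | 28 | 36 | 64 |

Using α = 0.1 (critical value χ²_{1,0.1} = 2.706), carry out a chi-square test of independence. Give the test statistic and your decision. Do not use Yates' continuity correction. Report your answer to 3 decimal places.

0.001; fail to reject H₀

Grand total N = 64.
Expected counts (row total × column total / N):
  Satisfied, Car: 41×28/64 = 17.9375
  Satisfied, Public transit: 41×36/64 = 23.0625
  Dissatisfied, Car: 23×28/64 = 10.0625
  Dissatisfied, Public transit: 23×36/64 = 12.9375
Contributions (O − E)²/E:
  (18 − 17.9375)²/17.9375 = 0.0002
  (23 − 23.0625)²/23.0625 = 0.0002
  (10 − 10.0625)²/10.0625 = 0.0004
  (13 − 12.9375)²/12.9375 = 0.0003
χ² = 0.0002 + 0.0002 + 0.0004 + 0.0003 = 0.001
df = (2−1)(2−1) = 1. Since 0.001 < 2.706, fail to reject the null hypothesis of independence at α = 0.1.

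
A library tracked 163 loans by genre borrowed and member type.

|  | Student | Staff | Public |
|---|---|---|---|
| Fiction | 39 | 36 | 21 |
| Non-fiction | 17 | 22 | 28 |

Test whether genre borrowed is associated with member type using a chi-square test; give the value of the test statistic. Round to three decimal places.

8.120

Row totals: 96, 67. Column totals: 56, 58, 49. Grand total N = 163.
Expected counts (row total × column total / N):
  Fiction, Student: 96×56/163 = 32.9816
  Fiction, Staff: 96×58/163 = 34.1595
  Fiction, Public: 96×49/163 = 28.8589
  Non-fiction, Student: 67×56/163 = 23.0184
  Non-fiction, Staff: 67×58/163 = 23.8405
  Non-fiction, Public: 67×49/163 = 20.1411
Contributions (O − E)²/E:
  (39 − 32.9816)²/32.9816 = 1.0982
  (36 − 34.1595)²/34.1595 = 0.0992
  (21 − 28.8589)²/28.8589 = 2.1401
  (17 − 23.0184)²/23.0184 = 1.5736
  (22 − 23.8405)²/23.8405 = 0.1421
  (28 − 20.1411)²/20.1411 = 3.0665
χ² = 1.0982 + 0.0992 + 2.1401 + 1.5736 + 0.1421 + 3.0665 = 8.120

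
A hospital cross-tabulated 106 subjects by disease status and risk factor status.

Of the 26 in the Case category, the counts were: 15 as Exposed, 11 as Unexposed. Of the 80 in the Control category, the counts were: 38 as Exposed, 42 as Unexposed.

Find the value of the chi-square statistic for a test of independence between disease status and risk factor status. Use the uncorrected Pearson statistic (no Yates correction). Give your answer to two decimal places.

0.82

Row totals: 26, 80. Column totals: 53, 53. Grand total N = 106.
Expected counts (row total × column total / N):
  Case, Exposed: 26×53/106 = 13.000
  Case, Unexposed: 26×53/106 = 13.000
  Control, Exposed: 80×53/106 = 40.000
  Control, Unexposed: 80×53/106 = 40.000
Contributions (O − E)²/E:
  (15 − 13.000)²/13.000 = 0.3077
  (11 − 13.000)²/13.000 = 0.3077
  (38 − 40.000)²/40.000 = 0.1000
  (42 − 40.000)²/40.000 = 0.1000
χ² = 0.3077 + 0.3077 + 0.1000 + 0.1000 = 0.82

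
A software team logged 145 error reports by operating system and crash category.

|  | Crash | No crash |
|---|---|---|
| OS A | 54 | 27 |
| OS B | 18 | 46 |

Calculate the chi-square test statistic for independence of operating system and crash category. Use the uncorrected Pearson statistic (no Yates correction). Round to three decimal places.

21.244

Row totals: 81, 64. Column totals: 72, 73. Grand total N = 145.
Expected counts (row total × column total / N):
  OS A, Crash: 81×72/145 = 40.2207
  OS A, No crash: 81×73/145 = 40.7793
  OS B, Crash: 64×72/145 = 31.7793
  OS B, No crash: 64×73/145 = 32.2207
Contributions (O − E)²/E:
  (54 − 40.2207)²/40.2207 = 4.7207
  (27 − 40.7793)²/40.7793 = 4.6560
  (18 − 31.7793)²/31.7793 = 5.9746
  (46 − 32.2207)²/32.2207 = 5.8928
χ² = 4.7207 + 4.6560 + 5.9746 + 5.8928 = 21.244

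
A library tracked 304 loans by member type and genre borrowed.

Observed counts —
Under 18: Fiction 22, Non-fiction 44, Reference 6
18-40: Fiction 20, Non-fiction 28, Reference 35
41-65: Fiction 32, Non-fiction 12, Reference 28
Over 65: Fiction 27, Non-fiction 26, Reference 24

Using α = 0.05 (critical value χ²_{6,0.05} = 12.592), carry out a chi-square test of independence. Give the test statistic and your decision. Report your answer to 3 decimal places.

42.173; reject H₀

Row totals: 72, 83, 72, 77. Column totals: 101, 110, 93. Grand total N = 304.
Expected counts (row total × column total / N):
  Under 18, Fiction: 72×101/304 = 23.92105
  Under 18, Non-fiction: 72×110/304 = 26.05263
  Under 18, Reference: 72×93/304 = 22.02632
  18-40, Fiction: 83×101/304 = 27.57566
  18-40, Non-fiction: 83×110/304 = 30.03289
  18-40, Reference: 83×93/304 = 25.39145
  41-65, Fiction: 72×101/304 = 23.92105
  41-65, Non-fiction: 72×110/304 = 26.05263
  41-65, Reference: 72×93/304 = 22.02632
  Over 65, Fiction: 77×101/304 = 25.58224
  Over 65, Non-fiction: 77×110/304 = 27.86184
  Over 65, Reference: 77×93/304 = 23.55592
Contributions (O − E)²/E:
  (22 − 23.92105)²/23.92105 = 0.1543
  (44 − 26.05263)²/26.05263 = 12.3637
  (6 − 22.02632)²/22.02632 = 11.6607
  (20 − 27.57566)²/27.57566 = 2.0812
  (28 − 30.03289)²/30.03289 = 0.1376
  (35 − 25.39145)²/25.39145 = 3.6360
  (32 − 23.92105)²/23.92105 = 2.7285
  (12 − 26.05263)²/26.05263 = 7.5799
  (28 − 22.02632)²/22.02632 = 1.6201
  (27 − 25.58224)²/25.58224 = 0.0786
  (26 − 27.86184)²/27.86184 = 0.1244
  (24 − 23.55592)²/23.55592 = 0.0084
χ² = 0.1543 + 12.3637 + 11.6607 + 2.0812 + 0.1376 + 3.6360 + 2.7285 + 7.5799 + 1.6201 + 0.0786 + 0.1244 + 0.0084 = 42.173
df = (4−1)(3−1) = 6. Since 42.173 > 12.592, reject the null hypothesis of independence at α = 0.05.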